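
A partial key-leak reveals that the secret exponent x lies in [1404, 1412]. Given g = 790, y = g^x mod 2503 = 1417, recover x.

1409

Compute 790^1404 mod 2503 = 1303, then multiply by 790 repeatedly:
  790^1404=1303  790^1405=637  790^1406=127  790^1407=210  790^1408=702
  790^1409=1417
Found 1417 at exponent 1409.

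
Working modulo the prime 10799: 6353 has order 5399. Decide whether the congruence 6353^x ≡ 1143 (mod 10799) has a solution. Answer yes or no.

no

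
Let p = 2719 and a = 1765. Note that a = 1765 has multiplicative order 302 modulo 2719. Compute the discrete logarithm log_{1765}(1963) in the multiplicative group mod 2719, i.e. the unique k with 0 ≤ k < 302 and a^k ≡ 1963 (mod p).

174

Baby-step giant-step with m = ceil(sqrt(302)) = 18.
Baby table (1765^j mod 2719 for j=0..17):
  0:1  1:1765  2:1970  3:2168  4:887  5:2130  6:1792  7:683
  8:978  9:2324  10:1608  11:2203  12:125  13:386  14:1540  15:1819
  16:2115  17:2507
Giant step factor: 1765^(-18) ≡ 1276 (mod 2719).
Scan 1963·1276^i mod 2719 for i = 0, 1, …:
  i=0: 1963   i=1: 589   i=2: 1120   i=3: 1645
  i=4: 2671   i=5: 1289   i=6: 2488   i=7: 1615
  i=8: 2457   i=9: 125
Match at i=9, j=12: k = 9·18 + 12 = 174.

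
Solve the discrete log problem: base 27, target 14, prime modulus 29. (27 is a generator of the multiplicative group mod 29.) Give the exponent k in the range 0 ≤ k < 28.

27

Successive powers of 27 modulo 29:
  27^0=1  27^1=27  27^2=4  27^3=21  27^4=16  27^5=26
  27^6=6  27^7=17  27^8=24  27^9=10  27^10=9  27^11=11
  27^12=7  27^13=15  27^14=28  27^15=2  27^16=25  27^17=8
  27^18=13  27^19=3  27^20=23  27^21=12  27^22=5  27^23=19
  27^24=20  27^25=18  27^26=22  27^27=14
So 27^27 ≡ 14 (mod 29), giving k = 27.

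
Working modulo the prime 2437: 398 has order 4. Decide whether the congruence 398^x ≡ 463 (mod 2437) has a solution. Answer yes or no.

463 ∈ ⟨398⟩ iff 463^4 ≡ 1 (mod 2437), since |⟨398⟩| = 4.
463^4 mod 2437 = 258.
Since 258 ≠ 1, 463 does not lie in the subgroup.

no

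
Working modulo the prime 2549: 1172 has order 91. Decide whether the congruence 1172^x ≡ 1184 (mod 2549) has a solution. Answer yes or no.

1184 ∈ ⟨1172⟩ iff 1184^91 ≡ 1 (mod 2549), since |⟨1172⟩| = 91.
1184^91 mod 2549 = 2046.
Since 2046 ≠ 1, 1184 does not lie in the subgroup.

no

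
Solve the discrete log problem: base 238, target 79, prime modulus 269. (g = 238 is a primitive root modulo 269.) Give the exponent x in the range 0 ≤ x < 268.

86

Baby-step giant-step with m = ceil(sqrt(268)) = 17.
Baby table (238^j mod 269 for j=0..16):
  0:1  1:238  2:154  3:68  4:44  5:250  6:51  7:33
  8:53  9:240  10:92  11:107  12:180  13:69  14:13  15:135
  16:119
Giant step factor: 238^(-17) ≡ 7 (mod 269).
Scan 79·7^i mod 269 for i = 0, 1, …:
  i=0: 79   i=1: 15   i=2: 105   i=3: 197
  i=4: 34   i=5: 238
Match at i=5, j=1: x = 5·17 + 1 = 86.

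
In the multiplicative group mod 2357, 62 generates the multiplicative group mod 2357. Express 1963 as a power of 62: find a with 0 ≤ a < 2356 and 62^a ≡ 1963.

Baby-step giant-step with m = ceil(sqrt(2356)) = 49.
Baby table (62^j mod 2357 for j=0..48):
  0:1  1:62  2:1487  3:271  4:303  5:2287  6:374  7:1975
  8:2243  9:3  10:186  11:2104  12:813  13:909  14:2147  15:1122
  16:1211  17:2015  18:9  19:558  20:1598  21:82  22:370  23:1727
  24:1009  25:1276  26:1331  27:27  28:1674  29:80  30:246  31:1110
  32:467  33:670  34:1471  35:1636  36:81  37:308  38:240  39:738
  40:973  41:1401  42:2010  43:2056  44:194  45:243  46:924  47:720
  48:2214
Giant step factor: 62^(-49) ≡ 1665 (mod 2357).
Scan 1963·1665^i mod 2357 for i = 0, 1, …:
  i=0: 1963   i=1: 1593   i=2: 720
Match at i=2, j=47: a = 2·49 + 47 = 145.

145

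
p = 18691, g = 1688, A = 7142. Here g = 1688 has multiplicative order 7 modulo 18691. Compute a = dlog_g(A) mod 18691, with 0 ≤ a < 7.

6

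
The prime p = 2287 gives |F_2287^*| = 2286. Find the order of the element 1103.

The order of 1103 must divide p − 1 = 2286 = 2 · 3^2 · 127.
Divisors: 1, 2, 3, 6, 9, 18, 127, 254, 381, 762, 1143, 2286.
Check each in increasing order: 1103^1 ≡ 1103;  1103^2 ≡ 2212;  1103^3 ≡ 1894;  1103^6 ≡ 1220;  1103^9 ≡ 810;  1103^18 ≡ 2018;  1103^127 ≡ 1483;  1103^254 ≡ 1482;  1103^381 ≡ 2286;  1103^762 ≡ 1.
Smallest exponent giving 1 is 762.

762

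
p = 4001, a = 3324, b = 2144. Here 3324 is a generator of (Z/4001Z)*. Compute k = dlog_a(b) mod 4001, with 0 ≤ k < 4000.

2231

Baby-step giant-step with m = ceil(sqrt(4000)) = 64.
Baby table (3324^j mod 4001 for j=0..63):
  0:1  1:3324  2:2215  3:820  4:999  5:3847  6:232  7:2976
  8:1752  9:2193  10:3711  11:281  12:1811  13:2260  14:2363  15:649
  16:737  17:1176  18:47  19:189  20:79  21:2531  22:2942  23:764
  24:2902  25:3838  26:2324  27:3046  28:2374  29:1204  30:1096  31:2194
  32:3034  33:2496  34:2631  35:3259  36:2209  37:881  38:3713  39:2928
  40:2240  41:3900  42:360  43:341  44:1201  45:3127  46:3551  47:574
  48:3500  49:3093  50:2563  51:1283  52:3627  53:1135  54:3798  55:1397
  56:2468  57:1582  58:1254  59:3255  60:916  61:23  62:433  63:2933
Giant step factor: 3324^(-64) ≡ 615 (mod 4001).
Scan 2144·615^i mod 4001 for i = 0, 1, …:
  i=0: 2144   i=1: 2231   i=2: 3723   i=3: 1073
  i=4: 3731   i=5: 1992   i=6: 774   i=7: 3892
  i=8: 982   i=9: 3780     …   i=33: 835
  i=34: 1397
Match at i=34, j=55: k = 34·64 + 55 = 2231.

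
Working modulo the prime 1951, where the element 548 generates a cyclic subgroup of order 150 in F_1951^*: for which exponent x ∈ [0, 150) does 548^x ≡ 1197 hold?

Baby-step giant-step with m = ceil(sqrt(150)) = 13.
Baby table (548^j mod 1951 for j=0..12):
  0:1  1:548  2:1801  3:1693  4:1039  5:1631  6:230  7:1176
  8:618  9:1141  10:948  11:538  12:223
Giant step factor: 548^(-13) ≡ 1563 (mod 1951).
Scan 1197·1563^i mod 1951 for i = 0, 1, …:
  i=0: 1197   i=1: 1853   i=2: 955   i=3: 150
  i=4: 330   i=5: 726   i=6: 1207   i=7: 1875
  i=8: 223
Match at i=8, j=12: x = 8·13 + 12 = 116.

116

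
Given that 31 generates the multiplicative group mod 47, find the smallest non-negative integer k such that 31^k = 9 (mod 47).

44

Baby-step giant-step with m = ceil(sqrt(46)) = 7.
Baby table (31^j mod 47 for j=0..6):
  0:1  1:31  2:21  3:40  4:18  5:41  6:2
Giant step factor: 31^(-7) ≡ 22 (mod 47).
Scan 9·22^i mod 47 for i = 0, 1, …:
  i=0: 9   i=1: 10   i=2: 32   i=3: 46
  i=4: 25   i=5: 33   i=6: 21
Match at i=6, j=2: k = 6·7 + 2 = 44.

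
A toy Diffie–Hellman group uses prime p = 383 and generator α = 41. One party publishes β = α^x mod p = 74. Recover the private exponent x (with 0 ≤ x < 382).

Baby-step giant-step with m = ceil(sqrt(382)) = 20.
Baby table (41^j mod 383 for j=0..19):
  0:1  1:41  2:149  3:364  4:370  5:233  6:361  7:247
  8:169  9:35  10:286  11:236  12:101  13:311  14:112  15:379
  16:219  17:170  18:76  19:52
Giant step factor: 41^(-20) ≡ 353 (mod 383).
Scan 74·353^i mod 383 for i = 0, 1, …:
  i=0: 74   i=1: 78   i=2: 341   i=3: 111
  i=4: 117   i=5: 320   i=6: 358   i=7: 367
  i=8: 97   i=9: 154     …   i=17: 88
  i=18: 41
Match at i=18, j=1: x = 18·20 + 1 = 361.

361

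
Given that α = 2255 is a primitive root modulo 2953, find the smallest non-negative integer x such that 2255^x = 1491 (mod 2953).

Baby-step giant-step with m = ceil(sqrt(2952)) = 55.
Baby table (2255^j mod 2953 for j=0..54):
  0:1  1:2255  2:2912  3:2041  4:1681  5:1956  6:1951  7:2488
  8:2693  9:1347  10:1801  11:880  12:2937  13:2309  14:656  15:2780
  16:2634  17:1187  18:1267  19:1534  20:1207  21:2072  22:714  23:685
  24:256  25:1445  26:1316  27:2768  28:2151  29:1679  30:399  31:2033
  32:1359  33:2284  34:388  35:852  36:1810  37:504  38:2568  39:7
  40:1020  41:2666  42:2475  43:2908  44:1880  45:1845  46:2651  47:1133
  48:570  49:795  50:254  51:2841  52:1398  53:1639  54:1742
Giant step factor: 2255^(-55) ≡ 2063 (mod 2953).
Scan 1491·2063^i mod 2953 for i = 0, 1, …:
  i=0: 1491   i=1: 1860   i=2: 1233   i=3: 1146
  i=4: 1798   i=5: 306   i=6: 2289   i=7: 360
  i=8: 1477   i=9: 2508     …   i=13: 927
  i=14: 1810
Match at i=14, j=36: x = 14·55 + 36 = 806.

806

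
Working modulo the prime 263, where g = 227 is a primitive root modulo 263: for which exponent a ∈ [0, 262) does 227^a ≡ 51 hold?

258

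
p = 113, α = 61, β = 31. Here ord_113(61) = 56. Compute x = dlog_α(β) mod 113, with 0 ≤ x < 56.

51

Baby-step giant-step with m = ceil(sqrt(56)) = 8.
Baby table (61^j mod 113 for j=0..7):
  0:1  1:61  2:105  3:77  4:64  5:62  6:53  7:69
Giant step factor: 61^(-8) ≡ 109 (mod 113).
Scan 31·109^i mod 113 for i = 0, 1, …:
  i=0: 31   i=1: 102   i=2: 44   i=3: 50
  i=4: 26   i=5: 9   i=6: 77
Match at i=6, j=3: x = 6·8 + 3 = 51.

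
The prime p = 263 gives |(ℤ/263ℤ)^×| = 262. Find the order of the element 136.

The order of 136 must divide p − 1 = 262 = 2 · 131.
Divisors: 1, 2, 131, 262.
Check each in increasing order: 136^1 ≡ 136;  136^2 ≡ 86;  136^131 ≡ 1.
Smallest exponent giving 1 is 131.

131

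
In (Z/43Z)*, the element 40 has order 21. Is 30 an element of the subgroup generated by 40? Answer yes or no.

no

⟨40⟩ has order 21; its elements mod 43 are {1, 4, 6, 9, 10, 11, 13, 14, 15, 16, 17, 21, 23, 24, 25, 31, 35, 36, 38, 40, 41}.
30 is not in this set.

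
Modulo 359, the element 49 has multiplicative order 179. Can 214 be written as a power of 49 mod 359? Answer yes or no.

214 ∈ ⟨49⟩ iff 214^179 ≡ 1 (mod 359), since |⟨49⟩| = 179.
214^179 mod 359 = 1.
Since 1 = 1, 214 lies in the subgroup.

yes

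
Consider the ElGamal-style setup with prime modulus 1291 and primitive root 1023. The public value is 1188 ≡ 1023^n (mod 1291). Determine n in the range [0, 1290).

614

Baby-step giant-step with m = ceil(sqrt(1290)) = 36.
Baby table (1023^j mod 1291 for j=0..35):
  0:1  1:1023  2:819  3:1269  4:732  5:56  6:484  7:679
  8:59  9:971  10:554  11:1284  12:585  13:722  14:154  15:40
  16:899  17:485  18:411  19:878  20:949  21:1286  22:49  23:1069
  24:110  25:213  26:1011  27:162  28:478  29:996  30:309  31:1103
  32:35  33:948  34:263  35:521
Giant step factor: 1023^(-36) ≡ 71 (mod 1291).
Scan 1188·71^i mod 1291 for i = 0, 1, …:
  i=0: 1188   i=1: 433   i=2: 1050   i=3: 963
  i=4: 1241   i=5: 323   i=6: 986   i=7: 292
  i=8: 76   i=9: 232     …   i=16: 157
  i=17: 819
Match at i=17, j=2: n = 17·36 + 2 = 614.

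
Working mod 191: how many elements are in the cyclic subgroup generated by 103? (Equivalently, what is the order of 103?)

The order of 103 must divide p − 1 = 190 = 2 · 5 · 19.
Divisors: 1, 2, 5, 10, 19, 38, 95, 190.
Check each in increasing order: 103^1 ≡ 103;  103^2 ≡ 104;  103^5 ≡ 136;  103^10 ≡ 160;  103^19 ≡ 39;  103^38 ≡ 184;  103^95 ≡ 1.
Smallest exponent giving 1 is 95.

95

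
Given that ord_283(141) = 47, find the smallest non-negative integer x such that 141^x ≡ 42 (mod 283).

Successive powers of 141 modulo 283:
  141^0=1  141^1=141  141^2=71  141^3=106  141^4=230  141^5=168
  141^6=199  141^7=42
So 141^7 ≡ 42 (mod 283), giving x = 7.

7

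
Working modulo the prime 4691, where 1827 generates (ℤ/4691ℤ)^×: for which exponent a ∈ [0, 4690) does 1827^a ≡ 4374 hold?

2383

Baby-step giant-step with m = ceil(sqrt(4690)) = 69.
Baby table (1827^j mod 4691 for j=0..68):
  0:1  1:1827  2:2628  3:2463  4:1232  5:3875  6:906  7:4030
  8:2631  9:3253  10:4425  11:1882  12:4602  13:1582  14:658  15:1270
  16:2936  17:2259  18:3804  19:2537  20:391  21:1325  22:219  23:1378
  24:3230  25:4623  26:2421  27:4245  28:1392  29:662  30:3887  31:4066
  32:2729  33:4041  34:3964  35:4015  36:3372  37:1361  38:317  39:2166
  40:2769  41:2065  42:1191  43:4024  44:1051  45:1558  46:3720  47:3872
  48:116  49:837  50:4624  51:4248  52:2182  53:3855  54:1894  55:3071
  56:281  57:2068  58:1981  59:2526  60:3749  61:563  62:1272  63:1899
  64:2824  65:4039  66:310  67:3450  68:3137
Giant step factor: 1827^(-69) ≡ 723 (mod 4691).
Scan 4374·723^i mod 4691 for i = 0, 1, …:
  i=0: 4374   i=1: 668   i=2: 4482   i=3: 3696
  i=4: 3029   i=5: 3961   i=6: 2293   i=7: 1916
  i=8: 1423   i=9: 1500     …   i=33: 4628
  i=34: 1361
Match at i=34, j=37: a = 34·69 + 37 = 2383.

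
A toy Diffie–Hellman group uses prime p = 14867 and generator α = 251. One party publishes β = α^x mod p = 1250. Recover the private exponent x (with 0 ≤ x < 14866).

8295

Baby-step giant-step with m = ceil(sqrt(14866)) = 122.
Baby table (251^j mod 14867 for j=0..121):
  0:1  1:251  2:3533  3:9630  4:8676  5:7094  6:11421  7:12207
  8:1355  9:13031  10:41  11:10291  12:11050  13:8288  14:13775  15:8381
  16:7384  17:9876  18:10954  19:13926  20:1681  21:5655  22:7040  23:12734
  24:14696  25:1680  26:5404  27:3507  28:3104  29:6020  30:9453  31:8850
  32:6167  33:1749  34:7856  35:9412  36:13426  37:9984  38:8328  39:8948
  40:1031  41:6042  42:108  43:12241  44:9889  45:14217  46:387  47:7935
  48:14374  49:10060  50:12537  51:9850  52:4428  53:11270  54:4040  55:3084
  56:1000  57:13128  58:9521  59:11051  60:8539  61:2441  62:3144  63:1193
  64:2103  65:7508  66:11266  67:3036  68:3819  69:7081  70:8158  71:10879
  72:9968  73:4312  74:11888  75:10488  76:1029  77:5540  78:7909  79:7848
  80:7404  81:29  82:7279  83:13255  84:11664  85:13732  86:12455  87:4135
  88:12062  89:9561  90:6224  91:1189  92:1099  93:8243  94:2480  95:12933
  96:5177  97:5998  98:3931  99:5459  100:2445  101:4148  102:458  103:10889
  104:12478  105:9908  106:4119  107:8046  108:12501  109:814  110:11043  111:6531
  112:3911  113:439  114:6120  115:4819  116:5342  117:2812  118:7063  119:3640
  120:6753  121:165
Giant step factor: 251^(-122) ≡ 4951 (mod 14867).
Scan 1250·4951^i mod 14867 for i = 0, 1, …:
  i=0: 1250   i=1: 4078   i=2: 792   i=3: 11171
  i=4: 2381   i=5: 13667   i=6: 5600   i=7: 13512
  i=8: 11279   i=9: 1877     …   i=66: 9522
  i=67: 165
Match at i=67, j=121: x = 67·122 + 121 = 8295.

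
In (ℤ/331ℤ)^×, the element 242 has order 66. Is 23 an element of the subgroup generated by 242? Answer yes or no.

yes

23 ∈ ⟨242⟩ iff 23^66 ≡ 1 (mod 331), since |⟨242⟩| = 66.
23^66 mod 331 = 1.
Since 1 = 1, 23 lies in the subgroup.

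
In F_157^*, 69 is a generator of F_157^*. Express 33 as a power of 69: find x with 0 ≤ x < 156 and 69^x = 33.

122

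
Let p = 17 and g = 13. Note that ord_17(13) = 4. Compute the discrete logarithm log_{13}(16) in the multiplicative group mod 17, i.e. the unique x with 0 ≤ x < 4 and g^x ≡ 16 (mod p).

2

Successive powers of 13 modulo 17:
  13^0=1  13^1=13  13^2=16
So 13^2 ≡ 16 (mod 17), giving x = 2.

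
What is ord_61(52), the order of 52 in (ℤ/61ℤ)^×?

The order of 52 must divide p − 1 = 60 = 2^2 · 3 · 5.
Divisors: 1, 2, 3, 4, 5, 6, 10, 12, 15, 20, 30, 60.
Check each in increasing order: 52^1 ≡ 52;  52^2 ≡ 20;  52^3 ≡ 3;  52^4 ≡ 34;  52^5 ≡ 60;  52^6 ≡ 9;  52^10 ≡ 1.
Smallest exponent giving 1 is 10.

10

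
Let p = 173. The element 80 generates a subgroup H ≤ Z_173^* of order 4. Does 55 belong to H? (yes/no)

⟨80⟩ has order 4; its elements mod 173 are {1, 80, 93, 172}.
55 is not in this set.

no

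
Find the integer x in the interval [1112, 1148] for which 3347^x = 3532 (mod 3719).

Compute 3347^1112 mod 3719 = 3037, then multiply by 3347 repeatedly:
  3347^1112=3037  3347^1113=812  3347^1114=2894  3347^1115=1942  3347^1116=2781
  3347^1117=3069  3347^1118=65  3347^1119=1853  3347^1120=2418  3347^1121=502
  3347^1122=2925  3347^1123=1567  3347^1124=959  3347^1125=276  3347^1126=1460
  3347^1127=3573  3347^1128=2246  3347^1129=1263  3347^1130=2477  3347^1131=868
  3347^1132=657  3347^1133=1050  3347^1134=3614  3347^1135=1870  3347^1136=3532
Found 3532 at exponent 1136.

1136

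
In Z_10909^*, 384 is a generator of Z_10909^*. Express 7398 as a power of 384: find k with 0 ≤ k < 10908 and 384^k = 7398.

Baby-step giant-step with m = ceil(sqrt(10908)) = 105.
Baby table (384^j mod 10909 for j=0..104):
  0:1  1:384  2:5639  3:5394  4:9495  5:2474  6:933  7:9184
  8:3049  9:3553  10:727  11:6443  12:8678  13:5107  14:8377  15:9522
  16:1933  17:460  18:2096  19:8507  20:4897  21:4100  22:3504  23:3729
  24:2857  25:6188  26:8939  27:7150  28:7441  29:10095  30:3785  31:2543
  32:5611  33:5551  34:4329  35:4168  36:7798  37:5366  38:9652  39:8217
  40:2627  41:5140  42:10140  43:10156  44:5391  45:8343  46:7375  47:6569
  48:2517  49:6536  50:754  51:5902  52:8205  53:8928  54:2926  55:10866
  56:5306  57:8430  58:8056  59:6257  60:2708  61:3517  62:8721  63:10710
  64:10856  65:1466  66:6585  67:8661  68:9488  69:10695  70:5096  71:4153
  72:2038  73:8053  74:5105  75:7609  76:9153  77:2054  78:3288  79:8057
  80:6641  81:8347  82:8911  83:7307  84:2275  85:880  86:10650  87:9634
  88:1305  89:10215  90:6229  91:2865  92:9260  93:10415  94:6666  95:7038
  96:8069  97:340  98:10561  99:8185  100:1248  101:10145  102:1167  103:859
  104:2586
Giant step factor: 384^(-105) ≡ 4149 (mod 10909).
Scan 7398·4149^i mod 10909 for i = 0, 1, …:
  i=0: 7398   i=1: 7285   i=2: 7535   i=3: 8430
Match at i=3, j=57: k = 3·105 + 57 = 372.

372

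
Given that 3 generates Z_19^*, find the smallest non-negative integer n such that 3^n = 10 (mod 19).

11

Successive powers of 3 modulo 19:
  3^0=1  3^1=3  3^2=9  3^3=8  3^4=5  3^5=15
  3^6=7  3^7=2  3^8=6  3^9=18  3^10=16  3^11=10
So 3^11 ≡ 10 (mod 19), giving n = 11.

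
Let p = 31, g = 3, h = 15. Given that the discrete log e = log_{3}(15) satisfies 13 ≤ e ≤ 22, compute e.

21

Compute 3^13 mod 31 = 24, then multiply by 3 repeatedly:
  3^13=24  3^14=10  3^15=30  3^16=28  3^17=22
  3^18=4  3^19=12  3^20=5  3^21=15
Found 15 at exponent 21.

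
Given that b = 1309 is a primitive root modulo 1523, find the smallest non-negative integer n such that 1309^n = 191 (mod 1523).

1446

Baby-step giant-step with m = ceil(sqrt(1522)) = 40.
Baby table (1309^j mod 1523 for j=0..39):
  0:1  1:1309  2:106  3:161  4:575  5:313  6:30  7:1195
  8:134  9:261  10:497  11:252  12:900  13:821  14:974  15:215
  16:1203  17:1468  18:1109  19:262  20:283  21:358  22:1061  23:1396
  24:1287  25:245  26:875  27:79  28:1370  29:759  30:535  31:1258
  32:359  33:847  34:1502  35:1448  36:820  37:1188  38:109  39:1042
Giant step factor: 1309^(-40) ≡ 1274 (mod 1523).
Scan 191·1274^i mod 1523 for i = 0, 1, …:
  i=0: 191   i=1: 1177   i=2: 866   i=3: 632
  i=4: 1024   i=5: 888   i=6: 1246   i=7: 438
  i=8: 594   i=9: 1348     …   i=35: 899
  i=36: 30
Match at i=36, j=6: n = 36·40 + 6 = 1446.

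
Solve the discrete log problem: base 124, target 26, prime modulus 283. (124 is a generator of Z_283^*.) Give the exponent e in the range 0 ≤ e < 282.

Baby-step giant-step with m = ceil(sqrt(282)) = 17.
Baby table (124^j mod 283 for j=0..16):
  0:1  1:124  2:94  3:53  4:63  5:171  6:262  7:226
  8:7  9:19  10:92  11:88  12:158  13:65  14:136  15:167
  16:49
Giant step factor: 124^(-17) ≡ 183 (mod 283).
Scan 26·183^i mod 283 for i = 0, 1, …:
  i=0: 26   i=1: 230   i=2: 206   i=3: 59
  i=4: 43   i=5: 228   i=6: 123   i=7: 152
  i=8: 82   i=9: 7
Match at i=9, j=8: e = 9·17 + 8 = 161.

161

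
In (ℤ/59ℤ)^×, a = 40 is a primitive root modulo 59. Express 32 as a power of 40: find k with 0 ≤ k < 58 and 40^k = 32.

Successive powers of 40 modulo 59:
  40^0=1  40^1=40  40^2=7  40^3=44  40^4=49  40^5=13
  40^6=48  40^7=32
So 40^7 ≡ 32 (mod 59), giving k = 7.

7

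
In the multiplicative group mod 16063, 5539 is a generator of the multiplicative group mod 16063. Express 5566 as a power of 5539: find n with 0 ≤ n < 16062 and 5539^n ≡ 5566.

Baby-step giant-step with m = ceil(sqrt(16062)) = 127.
Baby table (5539^j mod 16063 for j=0..126):
  0:1  1:5539  2:191  3:13854  4:4355  5:11782  6:12592  7:1542
  8:11685  9:5388  10:15141  11:1076  12:591  13:12760  14:440  15:11647
  16:3725  17:7883  18:4703  19:11794  20:14808  21:3834  22:1240  23:9459
  24:11958  25:7613  26:3032  27:8413  28:844  29:583  30:574  31:14975
  32:13256  33:1011  34:10005  35:345  36:15521  37:1643  38:8919  39:8616
  40:851  41:7230  42:1911  43:15575  44:11615  45:3170  46:1771  47:11139
  48:938  49:7233  50:2465  51:85  52:4988  53:172  54:4991  55:726
  56:5564  57:10162  58:2566  59:13382  60:8216  61:1945  62:11145  63:2046
  64:8379  65:5274  66:10152  67:11428  68:11472  69:14243  70:6584  71:5766
  72:4630  73:9022  74:865  75:4461  76:4585  77:712  78:8333  79:7488
  80:1366  81:601  82:3898  83:2350  84:5620  85:15149  86:13262  87:2119
  88:11151  89:3154  90:9525  91:8083  92:4156  93:1805  94:6709  95:7432
  96:12442  97:5968  98:15161  99:15478  100:4411  101:706  102:7225  103:6342
  104:14620  105:6597  106:13521  107:7113  108:12431  109:9291  110:13060  111:7651
  112:4695  113:15671  114:13280  115:5443  116:14589  117:11581  118:7600  119:11340
  120:5930  121:13498  122:8220  123:8038  124:11909  125:9273  126:9736
Giant step factor: 5539^(-127) ≡ 7492 (mod 16063).
Scan 5566·7492^i mod 16063 for i = 0, 1, …:
  i=0: 5566   i=1: 924   i=2: 15518   i=3: 12925
  i=4: 6336   i=5: 3147   i=6: 12903   i=7: 2142
  i=8: 927   i=9: 5868     …   i=109: 8584
  i=110: 11139
Match at i=110, j=47: n = 110·127 + 47 = 14017.

14017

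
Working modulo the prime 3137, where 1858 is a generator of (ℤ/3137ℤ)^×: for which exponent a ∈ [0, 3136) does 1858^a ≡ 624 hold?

17

Baby-step giant-step with m = ceil(sqrt(3136)) = 56.
Baby table (1858^j mod 3137 for j=0..55):
  0:1  1:1858  2:1464  3:333  4:725  5:1277  6:1094  7:3013
  8:1746  9:410  10:2626  11:1073  12:1639  13:2372  14:2828  15:3086
  16:2489  17:624  18:1839  19:669  20:750  21:672  22:50  23:1927
  24:1049  25:965  26:1743  27:1110  28:1371  29:74  30:2601  31:1678
  32:2683  33:321  34:388  35:2531  36:235  37:587  38:2107  39:2967
  40:977  41:2080  42:2993  43:2230  44:2500  45:2240  46:2258  47:1195
  48:2451  49:2171  50:2673  51:563  52:1433  53:2338  54:2396  55:365
Giant step factor: 1858^(-56) ≡ 635 (mod 3137).
Scan 624·635^i mod 3137 for i = 0, 1, …:
  i=0: 624
Match at i=0, j=17: a = 0·56 + 17 = 17.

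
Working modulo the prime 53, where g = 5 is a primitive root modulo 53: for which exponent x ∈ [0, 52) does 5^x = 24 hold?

48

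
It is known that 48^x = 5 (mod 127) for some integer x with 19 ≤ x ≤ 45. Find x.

33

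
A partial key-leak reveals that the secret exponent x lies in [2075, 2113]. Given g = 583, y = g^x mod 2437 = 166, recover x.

2087

Compute 583^2075 mod 2437 = 302, then multiply by 583 repeatedly:
  583^2075=302  583^2076=602  583^2077=38  583^2078=221  583^2079=2119
  583^2080=2255  583^2081=1122  583^2082=1010  583^2083=1513  583^2084=2322
  583^2085=1191  583^2086=2245  583^2087=166
Found 166 at exponent 2087.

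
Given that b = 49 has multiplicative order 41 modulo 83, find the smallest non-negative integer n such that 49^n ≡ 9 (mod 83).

9

Successive powers of 49 modulo 83:
  49^0=1  49^1=49  49^2=77  49^3=38  49^4=36  49^5=21
  49^6=33  49^7=40  49^8=51  49^9=9
So 49^9 ≡ 9 (mod 83), giving n = 9.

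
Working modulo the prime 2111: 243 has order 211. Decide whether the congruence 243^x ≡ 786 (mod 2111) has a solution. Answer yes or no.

786 ∈ ⟨243⟩ iff 786^211 ≡ 1 (mod 2111), since |⟨243⟩| = 211.
786^211 mod 2111 = 2110.
Since 2110 ≠ 1, 786 does not lie in the subgroup.

no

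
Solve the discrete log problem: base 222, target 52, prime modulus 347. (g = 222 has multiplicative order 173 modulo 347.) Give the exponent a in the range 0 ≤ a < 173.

54

Baby-step giant-step with m = ceil(sqrt(173)) = 14.
Baby table (222^j mod 347 for j=0..13):
  0:1  1:222  2:10  3:138  4:100  5:339  6:306  7:267
  8:284  9:241  10:64  11:328  12:293  13:157
Giant step factor: 222^(-14) ≡ 169 (mod 347).
Scan 52·169^i mod 347 for i = 0, 1, …:
  i=0: 52   i=1: 113   i=2: 12   i=3: 293
Match at i=3, j=12: a = 3·14 + 12 = 54.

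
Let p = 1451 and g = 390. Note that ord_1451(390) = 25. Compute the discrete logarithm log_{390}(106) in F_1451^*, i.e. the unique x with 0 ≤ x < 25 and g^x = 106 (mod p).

Successive powers of 390 modulo 1451:
  390^0=1  390^1=390  390^2=1196  390^3=669  390^4=1181  390^5=623
  390^6=653  390^7=745  390^8=350  390^9=106
So 390^9 ≡ 106 (mod 1451), giving x = 9.

9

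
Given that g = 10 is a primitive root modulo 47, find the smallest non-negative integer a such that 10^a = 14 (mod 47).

22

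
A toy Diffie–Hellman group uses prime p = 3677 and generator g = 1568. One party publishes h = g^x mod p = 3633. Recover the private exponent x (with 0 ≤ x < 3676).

2956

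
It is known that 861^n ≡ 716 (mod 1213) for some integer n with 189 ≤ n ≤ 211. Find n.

198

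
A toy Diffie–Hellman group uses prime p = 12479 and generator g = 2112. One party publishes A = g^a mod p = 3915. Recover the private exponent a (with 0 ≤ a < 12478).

Baby-step giant-step with m = ceil(sqrt(12478)) = 112.
Baby table (2112^j mod 12479 for j=0..111):
  0:1  1:2112  2:5541  3:9769  4:4341  5:8606  6:6448  7:3587
  8:991  9:8999  10:371  11:9854  12:9155  13:5389  14:720  15:10681
  16:8719  17:8003  18:5770  19:6736  20:372  21:11966  22:2217  23:2679
  24:5061  25:6808  26:2688  27:11590  28:6761  29:3256  30:743  31:9341
  32:11372  33:8068  34:5781  35:5010  36:11407  37:7114  38:52  39:9992
  40:1115  41:8828  42:1110  43:10747  44:10842  45:11818  46:1616  47:6225
  48:6813  49:769  50:1858  51:5690  52:3  53:6336  54:4144  55:4349
  56:544  57:860  58:6865  59:10761  60:2973  61:2039  62:1113  63:4604
  64:2507  65:3688  66:2160  67:7085  68:1199  69:11530  70:4831  71:7729
  72:1116  73:10940  74:6651  75:8037  76:2704  77:7945  78:8064  79:9812
  80:7804  81:9768  82:2229  83:3065  84:9158  85:11725  86:4864  87:2551
  88:9263  89:8863  90:156  91:5018  92:3345  93:1526  94:3330  95:7283
  96:7568  97:10496  98:4848  99:6196  100:7960  101:2307  102:5574  103:4591
  104:9  105:6529  106:12432  107:568  108:1632  109:2580  110:8116  111:7325
Giant step factor: 2112^(-112) ≡ 11494 (mod 12479).
Scan 3915·11494^i mod 12479 for i = 0, 1, …:
  i=0: 3915   i=1: 12215   i=2: 10460   i=3: 4554
  i=4: 6750   i=5: 2557   i=6: 2113   i=7: 2688
Match at i=7, j=26: a = 7·112 + 26 = 810.

810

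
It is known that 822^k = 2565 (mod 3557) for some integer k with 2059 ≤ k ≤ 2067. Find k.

2064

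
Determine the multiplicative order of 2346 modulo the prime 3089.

The order of 2346 must divide p − 1 = 3088 = 2^4 · 193.
Divisors: 1, 2, 4, 8, 16, 193, 386, 772, 1544, 3088.
Check each in increasing order: 2346^1 ≡ 2346;  2346^2 ≡ 2207;  2346^4 ≡ 2585;  2346^8 ≡ 718;  2346^16 ≡ 2750;  2346^193 ≡ 709;  2346^386 ≡ 2263;  2346^772 ≡ 2696;  2346^1544 ≡ 3088;  2346^3088 ≡ 1.
Smallest exponent giving 1 is 3088.

3088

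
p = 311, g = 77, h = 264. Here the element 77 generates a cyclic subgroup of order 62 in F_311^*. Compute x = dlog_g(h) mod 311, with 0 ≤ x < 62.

25

Baby-step giant-step with m = ceil(sqrt(62)) = 8.
Baby table (77^j mod 311 for j=0..7):
  0:1  1:77  2:20  3:296  4:89  5:11  6:225  7:220
Giant step factor: 77^(-8) ≡ 49 (mod 311).
Scan 264·49^i mod 311 for i = 0, 1, …:
  i=0: 264   i=1: 185   i=2: 46   i=3: 77
Match at i=3, j=1: x = 3·8 + 1 = 25.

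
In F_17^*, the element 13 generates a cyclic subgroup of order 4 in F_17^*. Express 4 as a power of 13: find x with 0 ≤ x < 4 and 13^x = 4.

3

Successive powers of 13 modulo 17:
  13^0=1  13^1=13  13^2=16  13^3=4
So 13^3 ≡ 4 (mod 17), giving x = 3.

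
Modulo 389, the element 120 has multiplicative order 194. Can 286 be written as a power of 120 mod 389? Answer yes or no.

286 ∈ ⟨120⟩ iff 286^194 ≡ 1 (mod 389), since |⟨120⟩| = 194.
286^194 mod 389 = 388.
Since 388 ≠ 1, 286 does not lie in the subgroup.

no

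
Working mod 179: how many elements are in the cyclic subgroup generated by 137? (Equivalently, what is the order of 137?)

The order of 137 must divide p − 1 = 178 = 2 · 89.
Divisors: 1, 2, 89, 178.
Check each in increasing order: 137^1 ≡ 137;  137^2 ≡ 153;  137^89 ≡ 178;  137^178 ≡ 1.
Smallest exponent giving 1 is 178.

178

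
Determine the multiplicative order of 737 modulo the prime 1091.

The order of 737 must divide p − 1 = 1090 = 2 · 5 · 109.
Divisors: 1, 2, 5, 10, 109, 218, 545, 1090.
Check each in increasing order: 737^1 ≡ 737;  737^2 ≡ 942;  737^5 ≡ 410;  737^10 ≡ 86;  737^109 ≡ 305;  737^218 ≡ 290;  737^545 ≡ 1090;  737^1090 ≡ 1.
Smallest exponent giving 1 is 1090.

1090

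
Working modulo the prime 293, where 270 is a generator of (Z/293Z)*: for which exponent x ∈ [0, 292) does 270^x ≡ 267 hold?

Baby-step giant-step with m = ceil(sqrt(292)) = 18.
Baby table (270^j mod 293 for j=0..17):
  0:1  1:270  2:236  3:139  4:26  5:281  6:276  7:98
  8:90  9:274  10:144  11:204  12:289  13:92  14:228  15:30
  16:189  17:48
Giant step factor: 270^(-18) ≡ 237 (mod 293).
Scan 267·237^i mod 293 for i = 0, 1, …:
  i=0: 267   i=1: 284   i=2: 211   i=3: 197
  i=4: 102   i=5: 148   i=6: 209   i=7: 16
  i=8: 276
Match at i=8, j=6: x = 8·18 + 6 = 150.

150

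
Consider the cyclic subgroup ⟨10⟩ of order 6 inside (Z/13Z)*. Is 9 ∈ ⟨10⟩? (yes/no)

⟨10⟩ has order 6; its elements mod 13 are {1, 3, 4, 9, 10, 12}.
9 is in this set.

yes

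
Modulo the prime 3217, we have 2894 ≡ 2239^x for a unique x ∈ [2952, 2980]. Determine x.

Compute 2239^2952 mod 3217 = 658, then multiply by 2239 repeatedly:
  2239^2952=658  2239^2953=3093  2239^2954=2243  2239^2955=340  2239^2956=2048
  2239^2957=1247  2239^2958=2894
Found 2894 at exponent 2958.

2958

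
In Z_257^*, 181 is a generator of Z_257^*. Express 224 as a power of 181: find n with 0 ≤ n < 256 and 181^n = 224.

Baby-step giant-step with m = ceil(sqrt(256)) = 16.
Baby table (181^j mod 257 for j=0..15):
  0:1  1:181  2:122  3:237  4:235  5:130  6:143  7:183
  8:227  9:224  10:195  11:86  12:146  13:212  14:79  15:164
Giant step factor: 181^(-16) ≡ 2 (mod 257).
Scan 224·2^i mod 257 for i = 0, 1, …:
  i=0: 224
Match at i=0, j=9: n = 0·16 + 9 = 9.

9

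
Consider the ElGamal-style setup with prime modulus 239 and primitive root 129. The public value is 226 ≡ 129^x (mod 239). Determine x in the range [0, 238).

Baby-step giant-step with m = ceil(sqrt(238)) = 16.
Baby table (129^j mod 239 for j=0..15):
  0:1  1:129  2:150  3:230  4:34  5:84  6:81  7:172
  8:200  9:227  10:125  11:112  12:108  13:70  14:187  15:223
Giant step factor: 129^(-16) ≡ 11 (mod 239).
Scan 226·11^i mod 239 for i = 0, 1, …:
  i=0: 226   i=1: 96   i=2: 100   i=3: 144
  i=4: 150
Match at i=4, j=2: x = 4·16 + 2 = 66.

66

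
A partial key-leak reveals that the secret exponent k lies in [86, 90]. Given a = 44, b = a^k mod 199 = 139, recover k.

90

Compute 44^86 mod 199 = 122, then multiply by 44 repeatedly:
  44^86=122  44^87=194  44^88=178  44^89=71  44^90=139
Found 139 at exponent 90.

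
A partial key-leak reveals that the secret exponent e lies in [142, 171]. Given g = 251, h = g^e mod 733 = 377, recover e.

Compute 251^142 mod 733 = 159, then multiply by 251 repeatedly:
  251^142=159  251^143=327  251^144=714  251^145=362  251^146=703
  251^147=533  251^148=377
Found 377 at exponent 148.

148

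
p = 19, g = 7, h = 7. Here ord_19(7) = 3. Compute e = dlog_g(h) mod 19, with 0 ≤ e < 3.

1

Successive powers of 7 modulo 19:
  7^0=1  7^1=7
So 7^1 ≡ 7 (mod 19), giving e = 1.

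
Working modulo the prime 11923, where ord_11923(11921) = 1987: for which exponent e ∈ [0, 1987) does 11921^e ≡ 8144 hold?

1532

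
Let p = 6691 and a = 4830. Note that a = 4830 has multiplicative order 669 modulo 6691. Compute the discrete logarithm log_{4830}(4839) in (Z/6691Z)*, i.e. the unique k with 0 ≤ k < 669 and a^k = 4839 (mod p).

257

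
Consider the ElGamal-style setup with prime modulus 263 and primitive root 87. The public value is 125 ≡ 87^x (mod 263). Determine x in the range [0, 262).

175

Baby-step giant-step with m = ceil(sqrt(262)) = 17.
Baby table (87^j mod 263 for j=0..16):
  0:1  1:87  2:205  3:214  4:208  5:212  6:34  7:65
  8:132  9:175  10:234  11:107  12:104  13:106  14:17  15:164
  16:66
Giant step factor: 87^(-17) ≡ 257 (mod 263).
Scan 125·257^i mod 263 for i = 0, 1, …:
  i=0: 125   i=1: 39   i=2: 29   i=3: 89
  i=4: 255   i=5: 48   i=6: 238   i=7: 150
  i=8: 152   i=9: 140   i=10: 212
Match at i=10, j=5: x = 10·17 + 5 = 175.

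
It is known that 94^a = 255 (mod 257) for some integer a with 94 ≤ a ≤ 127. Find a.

112

Compute 94^94 mod 257 = 215, then multiply by 94 repeatedly:
  94^94=215  94^95=164  94^96=253  94^97=138  94^98=122
  94^99=160  94^100=134  94^101=3  94^102=25  94^103=37
  94^104=137  94^105=28  94^106=62  94^107=174  94^108=165
  94^109=90  94^110=236  94^111=82  94^112=255
Found 255 at exponent 112.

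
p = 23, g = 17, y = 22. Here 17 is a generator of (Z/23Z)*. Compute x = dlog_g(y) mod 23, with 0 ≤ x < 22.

Successive powers of 17 modulo 23:
  17^0=1  17^1=17  17^2=13  17^3=14  17^4=8  17^5=21
  17^6=12  17^7=20  17^8=18  17^9=7  17^10=4  17^11=22
So 17^11 ≡ 22 (mod 23), giving x = 11.

11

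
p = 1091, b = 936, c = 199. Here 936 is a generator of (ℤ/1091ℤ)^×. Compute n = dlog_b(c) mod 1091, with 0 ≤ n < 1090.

940

Baby-step giant-step with m = ceil(sqrt(1090)) = 34.
Baby table (936^j mod 1091 for j=0..33):
  0:1  1:936  2:23  3:799  4:529  5:921  6:166  7:454
  8:545  9:623  10:534  11:146  12:281  13:85  14:1008  15:864
  16:273  17:234  18:824  19:1018  20:405  21:503  22:587  23:659
  24:409  25:974  26:679  27:582  28:343  29:294  30:252  31:216
  32:341  33:604
Giant step factor: 936^(-34) ≡ 143 (mod 1091).
Scan 199·143^i mod 1091 for i = 0, 1, …:
  i=0: 199   i=1: 91   i=2: 1012   i=3: 704
  i=4: 300   i=5: 351   i=6: 7   i=7: 1001
  i=8: 222   i=9: 107     …   i=26: 912
  i=27: 587
Match at i=27, j=22: n = 27·34 + 22 = 940.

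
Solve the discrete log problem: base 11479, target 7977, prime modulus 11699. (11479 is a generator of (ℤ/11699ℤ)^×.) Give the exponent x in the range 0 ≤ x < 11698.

177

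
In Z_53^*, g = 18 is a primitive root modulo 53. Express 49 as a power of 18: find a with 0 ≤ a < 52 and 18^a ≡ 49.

32

Baby-step giant-step with m = ceil(sqrt(52)) = 8.
Baby table (18^j mod 53 for j=0..7):
  0:1  1:18  2:6  3:2  4:36  5:12  6:4  7:19
Giant step factor: 18^(-8) ≡ 42 (mod 53).
Scan 49·42^i mod 53 for i = 0, 1, …:
  i=0: 49   i=1: 44   i=2: 46   i=3: 24
  i=4: 1
Match at i=4, j=0: a = 4·8 + 0 = 32.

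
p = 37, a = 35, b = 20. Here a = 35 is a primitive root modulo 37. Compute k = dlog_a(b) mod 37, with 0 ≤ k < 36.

Successive powers of 35 modulo 37:
  35^0=1  35^1=35  35^2=4  35^3=29  35^4=16  35^5=5
  35^6=27  35^7=20
So 35^7 ≡ 20 (mod 37), giving k = 7.

7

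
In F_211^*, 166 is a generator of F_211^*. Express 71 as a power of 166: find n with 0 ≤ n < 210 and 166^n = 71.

126

Baby-step giant-step with m = ceil(sqrt(210)) = 15.
Baby table (166^j mod 211 for j=0..14):
  0:1  1:166  2:126  3:27  4:51  5:26  6:96  7:111
  8:69  9:60  10:43  11:175  12:143  13:106  14:83
Giant step factor: 166^(-15) ≡ 67 (mod 211).
Scan 71·67^i mod 211 for i = 0, 1, …:
  i=0: 71   i=1: 115   i=2: 109   i=3: 129
  i=4: 203   i=5: 97   i=6: 169   i=7: 140
  i=8: 96
Match at i=8, j=6: n = 8·15 + 6 = 126.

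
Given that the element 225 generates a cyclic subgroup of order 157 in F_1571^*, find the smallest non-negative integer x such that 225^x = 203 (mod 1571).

34

Baby-step giant-step with m = ceil(sqrt(157)) = 13.
Baby table (225^j mod 1571 for j=0..12):
  0:1  1:225  2:353  3:875  4:500  5:959  6:548  7:762
  8:211  9:345  10:646  11:818  12:243
Giant step factor: 225^(-13) ≡ 1272 (mod 1571).
Scan 203·1272^i mod 1571 for i = 0, 1, …:
  i=0: 203   i=1: 572   i=2: 211
Match at i=2, j=8: x = 2·13 + 8 = 34.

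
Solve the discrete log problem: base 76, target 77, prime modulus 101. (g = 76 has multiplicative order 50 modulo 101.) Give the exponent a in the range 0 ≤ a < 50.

39

Baby-step giant-step with m = ceil(sqrt(50)) = 8.
Baby table (76^j mod 101 for j=0..7):
  0:1  1:76  2:19  3:30  4:58  5:65  6:92  7:23
Giant step factor: 76^(-8) ≡ 88 (mod 101).
Scan 77·88^i mod 101 for i = 0, 1, …:
  i=0: 77   i=1: 9   i=2: 85   i=3: 6
  i=4: 23
Match at i=4, j=7: a = 4·8 + 7 = 39.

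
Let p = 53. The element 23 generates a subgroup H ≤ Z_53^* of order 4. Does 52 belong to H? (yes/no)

yes

⟨23⟩ has order 4; its elements mod 53 are {1, 23, 30, 52}.
52 is in this set.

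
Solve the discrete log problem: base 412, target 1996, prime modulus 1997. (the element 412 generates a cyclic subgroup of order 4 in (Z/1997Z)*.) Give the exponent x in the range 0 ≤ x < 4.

2

Successive powers of 412 modulo 1997:
  412^0=1  412^1=412  412^2=1996
So 412^2 ≡ 1996 (mod 1997), giving x = 2.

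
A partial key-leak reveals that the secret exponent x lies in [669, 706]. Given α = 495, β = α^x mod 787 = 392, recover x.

Compute 495^669 mod 787 = 714, then multiply by 495 repeatedly:
  495^669=714  495^670=67  495^671=111  495^672=642  495^673=629
  495^674=490  495^675=154  495^676=678  495^677=348  495^678=694
  495^679=398  495^680=260  495^681=419  495^682=424  495^683=538
  495^684=304  495^685=163  495^686=411  495^687=399  495^688=755
  495^689=687  495^690=81  495^691=745  495^692=459  495^693=549
  495^694=240  495^695=750  495^696=573  495^697=315  495^698=99
  495^699=211  495^700=561  495^701=671  495^702=31  495^703=392
Found 392 at exponent 703.

703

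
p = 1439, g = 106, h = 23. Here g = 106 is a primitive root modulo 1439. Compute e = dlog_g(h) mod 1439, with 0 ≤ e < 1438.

227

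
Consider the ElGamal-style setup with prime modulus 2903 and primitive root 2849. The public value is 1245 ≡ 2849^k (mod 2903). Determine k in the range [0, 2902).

Baby-step giant-step with m = ceil(sqrt(2902)) = 54.
Baby table (2849^j mod 2903 for j=0..53):
  0:1  1:2849  2:13  3:2201  4:169  5:2486  6:2197  7:385
  8:2434  9:2102  10:2612  11:1199  12:2023  13:1072  14:172  15:2324
  16:2236  17:1182  18:38  19:851  20:494  21:2354  22:616  23:1572
  24:2202  25:115  26:2499  27:1495  28:554  29:2017  30:1396  31:94
  32:730  33:1222  34:781  35:1371  36:1444  37:405  38:1354  39:2362
  40:184  41:1676  42:2392  43:1467  44:2066  45:1653  46:731  47:1168
  48:794  49:669  50:1613  51:2891  52:648  53:2747
Giant step factor: 2849^(-54) ≡ 2465 (mod 2903).
Scan 1245·2465^i mod 2903 for i = 0, 1, …:
  i=0: 1245   i=1: 454   i=2: 1455   i=3: 1370
  i=4: 861   i=5: 272   i=6: 2790   i=7: 143
  i=8: 1232   i=9: 342     …   i=50: 1112
  i=51: 648
Match at i=51, j=52: k = 51·54 + 52 = 2806.

2806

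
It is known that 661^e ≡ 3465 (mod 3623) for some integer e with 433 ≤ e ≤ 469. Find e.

Compute 661^433 mod 3623 = 2125, then multiply by 661 repeatedly:
  661^433=2125  661^434=2524  661^435=1784  661^436=1749  661^437=352
  661^438=800  661^439=3465
Found 3465 at exponent 439.

439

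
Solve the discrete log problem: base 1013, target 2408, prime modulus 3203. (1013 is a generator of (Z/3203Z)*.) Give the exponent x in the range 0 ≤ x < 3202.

23

Successive powers of 1013 modulo 3203:
  1013^0=1  1013^1=1013  1013^2=1209  1013^3=1171  1013^4=1113  1013^5=13
  1013^6=357  1013^7=2905  1013^8=2411  1013^9=1657  1013^10=169  1013^11=1438
  1013^12=2532  1013^13=2516  1013^14=2323  1013^15=2197  1013^16=2679  1013^17=886
  1013^18=678  1013^19=1372  1013^20=2937  1013^21=2797  1013^22=1909  1013^23=2408
So 1013^23 ≡ 2408 (mod 3203), giving x = 23.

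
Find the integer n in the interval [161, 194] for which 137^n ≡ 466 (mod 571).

189

Compute 137^161 mod 571 = 177, then multiply by 137 repeatedly:
  137^161=177  137^162=267  137^163=35  137^164=227  137^165=265
  137^166=332  137^167=375  137^168=556  137^169=229  137^170=539
  137^171=184  137^172=84  137^173=88  137^174=65  137^175=340
  137^176=329  137^177=535  137^178=207  137^179=380  137^180=99
  137^181=430  137^182=97  137^183=156  137^184=245  137^185=447
  137^186=142  137^187=40  137^188=341  137^189=466
Found 466 at exponent 189.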